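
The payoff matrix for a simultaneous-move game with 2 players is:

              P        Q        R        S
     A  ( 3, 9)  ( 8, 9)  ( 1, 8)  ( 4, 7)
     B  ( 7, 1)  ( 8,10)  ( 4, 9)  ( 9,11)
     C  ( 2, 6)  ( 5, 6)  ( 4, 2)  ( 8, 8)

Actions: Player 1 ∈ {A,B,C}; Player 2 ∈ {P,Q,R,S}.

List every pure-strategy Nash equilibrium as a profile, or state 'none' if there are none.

(A,P): not NE [P1→B gives 7>3]
(A,Q): NE
(A,R): not NE [P1→C gives 4>1; P2→Q gives 9>8]
(A,S): not NE [P1→B gives 9>4; P2→Q gives 9>7]
(B,P): not NE [P2→S gives 11>1]
(B,Q): not NE [P2→S gives 11>10]
(B,R): not NE [P2→S gives 11>9]
(B,S): NE
(C,P): not NE [P1→B gives 7>2; P2→S gives 8>6]
(C,Q): not NE [P1→B gives 8>5; P2→S gives 8>6]
(C,R): not NE [P2→S gives 8>2]
(C,S): not NE [P1→B gives 9>8]

Nash profiles: (A,Q), (B,S)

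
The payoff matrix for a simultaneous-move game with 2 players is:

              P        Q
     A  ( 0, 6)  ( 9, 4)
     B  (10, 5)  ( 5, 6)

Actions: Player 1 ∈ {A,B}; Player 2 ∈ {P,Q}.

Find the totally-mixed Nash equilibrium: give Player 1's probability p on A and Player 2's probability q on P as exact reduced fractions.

P1 indiff ⇒ q·0+(1-q)·9 = q·10+(1-q)·5 ⇒ q(-10) = (1-q)(-4) ⇒ q = 2/7
P2 indiff ⇒ p·6+(1-p)·5 = p·4+(1-p)·6 ⇒ p(2) = (1-p)(1) ⇒ p = 1/3

(p,q) = (1/3, 2/7)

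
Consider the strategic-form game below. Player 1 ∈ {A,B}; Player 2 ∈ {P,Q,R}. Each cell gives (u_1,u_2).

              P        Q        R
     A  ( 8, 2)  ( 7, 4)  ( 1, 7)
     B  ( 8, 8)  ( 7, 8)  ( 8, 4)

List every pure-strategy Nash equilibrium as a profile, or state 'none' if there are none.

NE set: (B,P), (B,Q)

(A,P): not NE [P2→R gives 7>2]
(A,Q): not NE [P2→R gives 7>4]
(A,R): not NE [P1→B gives 8>1]
(B,P): NE
(B,Q): NE
(B,R): not NE [P2→Q gives 8>4]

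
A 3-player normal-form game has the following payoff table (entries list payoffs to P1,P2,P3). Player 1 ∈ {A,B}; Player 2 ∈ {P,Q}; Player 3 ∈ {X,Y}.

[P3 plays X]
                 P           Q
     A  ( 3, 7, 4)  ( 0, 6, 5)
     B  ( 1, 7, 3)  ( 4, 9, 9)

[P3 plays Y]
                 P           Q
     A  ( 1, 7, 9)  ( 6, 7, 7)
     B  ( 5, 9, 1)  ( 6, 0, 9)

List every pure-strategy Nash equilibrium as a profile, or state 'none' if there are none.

(A,P,X): not NE [P3→Y gives 9>4]
(A,P,Y): not NE [P1→B gives 5>1]
(A,Q,X): not NE [P1→B gives 4>0; P2→P gives 7>6; P3→Y gives 7>5]
(A,Q,Y): NE
(B,P,X): not NE [P1→A gives 3>1; P2→Q gives 9>7]
(B,P,Y): not NE [P3→X gives 3>1]
(B,Q,X): NE
(B,Q,Y): not NE [P2→P gives 9>0]

NE set: (A,Q,Y), (B,Q,X)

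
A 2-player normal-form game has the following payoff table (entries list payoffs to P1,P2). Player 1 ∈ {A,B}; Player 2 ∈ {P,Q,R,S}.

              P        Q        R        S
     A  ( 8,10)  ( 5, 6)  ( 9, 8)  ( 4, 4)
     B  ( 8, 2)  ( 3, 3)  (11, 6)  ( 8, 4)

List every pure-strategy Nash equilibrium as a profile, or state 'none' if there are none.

(A,P): NE
(A,Q): not NE [P2→P gives 10>6]
(A,R): not NE [P1→B gives 11>9; P2→P gives 10>8]
(A,S): not NE [P1→B gives 8>4; P2→P gives 10>4]
(B,P): not NE [P2→R gives 6>2]
(B,Q): not NE [P1→A gives 5>3; P2→R gives 6>3]
(B,R): NE
(B,S): not NE [P2→R gives 6>4]

PSNE = {(A,P), (B,R)}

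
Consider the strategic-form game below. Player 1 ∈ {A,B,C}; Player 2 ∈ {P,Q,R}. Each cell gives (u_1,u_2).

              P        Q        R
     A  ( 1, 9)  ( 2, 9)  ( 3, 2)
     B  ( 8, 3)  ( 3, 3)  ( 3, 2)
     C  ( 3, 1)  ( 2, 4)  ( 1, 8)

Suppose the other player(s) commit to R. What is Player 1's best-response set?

argmax u_1 = {A,B}

u_1(A vs R) = 3
u_1(B vs R) = 3
u_1(C vs R) = 1
max payoff 3 at {A,B}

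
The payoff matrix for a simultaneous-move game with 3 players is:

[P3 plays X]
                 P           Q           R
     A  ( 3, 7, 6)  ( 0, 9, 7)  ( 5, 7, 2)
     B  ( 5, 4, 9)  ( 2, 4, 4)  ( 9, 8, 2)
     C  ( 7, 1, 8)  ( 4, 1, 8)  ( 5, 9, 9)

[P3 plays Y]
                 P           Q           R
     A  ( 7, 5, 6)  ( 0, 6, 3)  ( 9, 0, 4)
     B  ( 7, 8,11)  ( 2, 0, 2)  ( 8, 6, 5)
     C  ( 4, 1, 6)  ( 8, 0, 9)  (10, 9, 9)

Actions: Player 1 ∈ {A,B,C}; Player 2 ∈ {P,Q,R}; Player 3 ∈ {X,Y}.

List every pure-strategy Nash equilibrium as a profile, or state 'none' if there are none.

(A,P,X): not NE [P1→C gives 7>3; P2→Q gives 9>7]
(A,P,Y): not NE [P2→Q gives 6>5]
(A,Q,X): not NE [P1→C gives 4>0]
(A,Q,Y): not NE [P1→C gives 8>0; P3→X gives 7>3]
(A,R,X): not NE [P1→B gives 9>5; P2→Q gives 9>7; P3→Y gives 4>2]
(A,R,Y): not NE [P1→C gives 10>9; P2→Q gives 6>0]
(B,P,X): not NE [P1→C gives 7>5; P2→R gives 8>4; P3→Y gives 11>9]
(B,P,Y): NE
(B,Q,X): not NE [P1→C gives 4>2; P2→R gives 8>4]
(B,Q,Y): not NE [P1→C gives 8>2; P2→P gives 8>0; P3→X gives 4>2]
(B,R,X): not NE [P3→Y gives 5>2]
(B,R,Y): not NE [P1→C gives 10>8; P2→P gives 8>6]
(C,P,X): not NE [P2→R gives 9>1]
(C,P,Y): not NE [P1→B gives 7>4; P2→R gives 9>1; P3→X gives 8>6]
(C,Q,X): not NE [P2→R gives 9>1; P3→Y gives 9>8]
(C,Q,Y): not NE [P2→R gives 9>0]
(C,R,X): not NE [P1→B gives 9>5]
(C,R,Y): NE

Nash profiles: (B,P,Y), (C,R,Y)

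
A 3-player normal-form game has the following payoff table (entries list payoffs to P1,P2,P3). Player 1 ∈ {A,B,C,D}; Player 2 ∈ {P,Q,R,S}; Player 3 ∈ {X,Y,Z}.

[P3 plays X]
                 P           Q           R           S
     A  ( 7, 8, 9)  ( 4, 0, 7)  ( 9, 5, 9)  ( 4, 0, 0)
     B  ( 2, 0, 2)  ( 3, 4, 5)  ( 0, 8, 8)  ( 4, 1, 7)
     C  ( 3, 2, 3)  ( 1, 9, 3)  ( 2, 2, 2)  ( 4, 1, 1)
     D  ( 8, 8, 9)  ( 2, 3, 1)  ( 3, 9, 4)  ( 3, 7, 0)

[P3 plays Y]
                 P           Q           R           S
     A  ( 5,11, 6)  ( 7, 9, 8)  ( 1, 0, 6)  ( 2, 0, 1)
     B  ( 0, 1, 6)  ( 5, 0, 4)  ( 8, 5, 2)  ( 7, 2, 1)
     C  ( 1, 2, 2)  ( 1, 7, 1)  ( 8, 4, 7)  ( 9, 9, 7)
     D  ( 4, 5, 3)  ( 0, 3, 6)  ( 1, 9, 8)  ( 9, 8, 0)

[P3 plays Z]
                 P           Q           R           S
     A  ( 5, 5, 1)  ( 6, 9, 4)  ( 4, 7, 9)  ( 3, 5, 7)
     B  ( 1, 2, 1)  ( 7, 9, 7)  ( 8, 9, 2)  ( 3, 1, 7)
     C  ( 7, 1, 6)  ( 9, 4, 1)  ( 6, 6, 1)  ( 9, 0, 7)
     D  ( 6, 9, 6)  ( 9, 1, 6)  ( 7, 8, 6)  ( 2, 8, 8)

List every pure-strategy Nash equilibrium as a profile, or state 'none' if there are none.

(A,P,X): not NE [P1→D gives 8>7]
(A,P,Y): not NE [P3→X gives 9>6]
(A,P,Z): not NE [P1→C gives 7>5; P2→Q gives 9>5; P3→X gives 9>1]
(A,Q,X): not NE [P2→P gives 8>0; P3→Y gives 8>7]
(A,Q,Y): not NE [P2→P gives 11>9]
(A,Q,Z): not NE [P1→D gives 9>6; P3→Y gives 8>4]
(A,R,X): not NE [P2→P gives 8>5]
(A,R,Y): not NE [P1→C gives 8>1; P2→P gives 11>0; P3→Z gives 9>6]
(A,R,Z): not NE [P1→B gives 8>4; P2→Q gives 9>7]
(A,S,X): not NE [P2→P gives 8>0; P3→Z gives 7>0]
(A,S,Y): not NE [P1→D gives 9>2; P2→P gives 11>0; P3→Z gives 7>1]
(A,S,Z): not NE [P1→C gives 9>3; P2→Q gives 9>5]
(B,P,X): not NE [P1→D gives 8>2; P2→R gives 8>0; P3→Y gives 6>2]
(B,P,Y): not NE [P1→A gives 5>0; P2→R gives 5>1]
(B,P,Z): not NE [P1→C gives 7>1; P2→R gives 9>2; P3→Y gives 6>1]
(B,Q,X): not NE [P1→A gives 4>3; P2→R gives 8>4; P3→Z gives 7>5]
(B,Q,Y): not NE [P1→A gives 7>5; P2→R gives 5>0; P3→Z gives 7>4]
(B,Q,Z): not NE [P1→D gives 9>7]
(B,R,X): not NE [P1→A gives 9>0]
(B,R,Y): not NE [P3→X gives 8>2]
(B,R,Z): not NE [P3→X gives 8>2]
(B,S,X): not NE [P2→R gives 8>1]
(B,S,Y): not NE [P1→D gives 9>7; P2→R gives 5>2; P3→Z gives 7>1]
(B,S,Z): not NE [P1→C gives 9>3; P2→R gives 9>1]
(C,P,X): not NE [P1→D gives 8>3; P2→Q gives 9>2; P3→Z gives 6>3]
(C,P,Y): not NE [P1→A gives 5>1; P2→S gives 9>2; P3→Z gives 6>2]
(C,P,Z): not NE [P2→R gives 6>1]
(C,Q,X): not NE [P1→A gives 4>1]
(C,Q,Y): not NE [P1→A gives 7>1; P2→S gives 9>7; P3→X gives 3>1]
(C,Q,Z): not NE [P2→R gives 6>4; P3→X gives 3>1]
(C,R,X): not NE [P1→A gives 9>2; P2→Q gives 9>2; P3→Y gives 7>2]
(C,R,Y): not NE [P2→S gives 9>4]
(C,R,Z): not NE [P1→B gives 8>6; P3→Y gives 7>1]
(C,S,X): not NE [P2→Q gives 9>1; P3→Z gives 7>1]
(C,S,Y): NE
(C,S,Z): not NE [P2→R gives 6>0]
(D,P,X): not NE [P2→R gives 9>8]
(D,P,Y): not NE [P1→A gives 5>4; P2→R gives 9>5; P3→X gives 9>3]
(D,P,Z): not NE [P1→C gives 7>6; P3→X gives 9>6]
(D,Q,X): not NE [P1→A gives 4>2; P2→R gives 9>3; P3→Z gives 6>1]
(D,Q,Y): not NE [P1→A gives 7>0; P2→R gives 9>3]
(D,Q,Z): not NE [P2→P gives 9>1]
(D,R,X): not NE [P1→A gives 9>3; P3→Y gives 8>4]
(D,R,Y): not NE [P1→C gives 8>1]
(D,R,Z): not NE [P1→B gives 8>7; P2→P gives 9>8; P3→Y gives 8>6]
(D,S,X): not NE [P1→C gives 4>3; P2→R gives 9>7; P3→Z gives 8>0]
(D,S,Y): not NE [P2→R gives 9>8; P3→Z gives 8>0]
(D,S,Z): not NE [P1→C gives 9>2; P2→P gives 9>8]

NE set: (C,S,Y)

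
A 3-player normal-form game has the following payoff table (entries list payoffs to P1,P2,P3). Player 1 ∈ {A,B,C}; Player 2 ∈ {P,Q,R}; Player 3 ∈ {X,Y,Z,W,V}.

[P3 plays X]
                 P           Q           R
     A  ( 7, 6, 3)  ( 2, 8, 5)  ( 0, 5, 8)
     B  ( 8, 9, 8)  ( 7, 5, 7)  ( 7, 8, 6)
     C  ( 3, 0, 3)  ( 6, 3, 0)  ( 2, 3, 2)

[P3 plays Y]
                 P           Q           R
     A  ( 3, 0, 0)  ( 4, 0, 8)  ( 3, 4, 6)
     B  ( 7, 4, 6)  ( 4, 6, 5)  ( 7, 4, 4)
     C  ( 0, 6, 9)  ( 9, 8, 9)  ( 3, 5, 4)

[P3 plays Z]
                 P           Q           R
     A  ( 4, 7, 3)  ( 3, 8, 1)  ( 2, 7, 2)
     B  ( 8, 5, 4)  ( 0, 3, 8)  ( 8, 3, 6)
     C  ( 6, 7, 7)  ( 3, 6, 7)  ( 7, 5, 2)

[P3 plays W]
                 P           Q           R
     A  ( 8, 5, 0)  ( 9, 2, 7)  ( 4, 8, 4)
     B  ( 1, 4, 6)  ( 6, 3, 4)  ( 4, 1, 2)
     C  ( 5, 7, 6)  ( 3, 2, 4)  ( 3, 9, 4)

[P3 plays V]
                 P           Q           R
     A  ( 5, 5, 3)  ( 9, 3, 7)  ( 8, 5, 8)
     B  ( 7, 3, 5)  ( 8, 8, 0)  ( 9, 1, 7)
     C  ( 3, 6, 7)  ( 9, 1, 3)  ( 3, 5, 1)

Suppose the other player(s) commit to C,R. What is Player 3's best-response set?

u_3(X vs C,R) = 2
u_3(Y vs C,R) = 4
u_3(Z vs C,R) = 2
u_3(W vs C,R) = 4
u_3(V vs C,R) = 1
max payoff 4 at {Y,W}

BR_3 = {Y,W}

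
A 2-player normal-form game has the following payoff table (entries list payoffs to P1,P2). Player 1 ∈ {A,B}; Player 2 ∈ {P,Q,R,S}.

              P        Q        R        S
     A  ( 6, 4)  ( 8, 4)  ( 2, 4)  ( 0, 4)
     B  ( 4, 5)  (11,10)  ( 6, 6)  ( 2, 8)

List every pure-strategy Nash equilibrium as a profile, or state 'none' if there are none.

(A,P): NE
(A,Q): not NE [P1→B gives 11>8]
(A,R): not NE [P1→B gives 6>2]
(A,S): not NE [P1→B gives 2>0]
(B,P): not NE [P1→A gives 6>4; P2→Q gives 10>5]
(B,Q): NE
(B,R): not NE [P2→Q gives 10>6]
(B,S): not NE [P2→Q gives 10>8]

Nash profiles: (A,P), (B,Q)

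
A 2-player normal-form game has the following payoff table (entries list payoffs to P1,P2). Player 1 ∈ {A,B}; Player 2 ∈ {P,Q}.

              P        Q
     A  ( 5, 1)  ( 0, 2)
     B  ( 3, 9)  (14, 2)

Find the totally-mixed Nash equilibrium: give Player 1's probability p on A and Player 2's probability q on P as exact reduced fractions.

P1 mixes 7/8 on A; P2 mixes 7/8 on P

P1 indiff ⇒ q·5+(1-q)·0 = q·3+(1-q)·14 ⇒ q(2) = (1-q)(14) ⇒ q = 7/8
P2 indiff ⇒ p·1+(1-p)·9 = p·2+(1-p)·2 ⇒ p(-1) = (1-p)(-7) ⇒ p = 7/8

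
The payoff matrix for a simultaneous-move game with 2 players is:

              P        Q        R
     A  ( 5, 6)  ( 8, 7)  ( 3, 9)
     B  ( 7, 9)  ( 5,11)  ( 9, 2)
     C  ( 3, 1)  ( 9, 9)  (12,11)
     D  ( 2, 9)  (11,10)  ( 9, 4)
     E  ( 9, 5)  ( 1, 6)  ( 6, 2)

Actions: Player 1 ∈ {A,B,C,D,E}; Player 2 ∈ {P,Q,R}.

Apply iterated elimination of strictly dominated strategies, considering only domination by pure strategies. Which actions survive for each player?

IESDS → P1:{C,D} P2:{Q,R}

P2 drop P (Q beats it: A:7>6 B:11>9 C:9>1 D:10>9 E:6>5)
P1 drop A (C beats it: Q:9>8 R:12>3)
P1 drop B (C beats it: Q:9>5 R:12>9)
P1 drop E (C beats it: Q:9>1 R:12>6)
P1→{C,D} P2→{Q,R}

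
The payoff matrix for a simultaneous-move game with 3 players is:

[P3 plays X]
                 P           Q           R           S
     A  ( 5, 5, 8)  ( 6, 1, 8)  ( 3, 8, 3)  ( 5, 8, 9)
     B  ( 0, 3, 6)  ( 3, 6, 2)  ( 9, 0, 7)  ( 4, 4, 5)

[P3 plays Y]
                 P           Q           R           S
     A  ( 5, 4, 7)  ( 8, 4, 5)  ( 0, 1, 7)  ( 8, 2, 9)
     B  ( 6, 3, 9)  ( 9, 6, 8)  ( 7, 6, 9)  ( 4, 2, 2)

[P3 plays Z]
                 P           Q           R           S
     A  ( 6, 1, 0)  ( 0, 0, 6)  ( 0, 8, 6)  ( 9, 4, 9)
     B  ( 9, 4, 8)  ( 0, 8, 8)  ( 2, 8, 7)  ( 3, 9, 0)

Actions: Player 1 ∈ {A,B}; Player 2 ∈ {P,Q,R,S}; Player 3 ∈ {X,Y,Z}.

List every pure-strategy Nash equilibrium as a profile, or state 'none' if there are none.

(A,P,X): not NE [P2→S gives 8>5]
(A,P,Y): not NE [P1→B gives 6>5; P3→X gives 8>7]
(A,P,Z): not NE [P1→B gives 9>6; P2→R gives 8>1; P3→X gives 8>0]
(A,Q,X): not NE [P2→S gives 8>1]
(A,Q,Y): not NE [P1→B gives 9>8; P3→X gives 8>5]
(A,Q,Z): not NE [P2→R gives 8>0; P3→X gives 8>6]
(A,R,X): not NE [P1→B gives 9>3; P3→Y gives 7>3]
(A,R,Y): not NE [P1→B gives 7>0; P2→Q gives 4>1]
(A,R,Z): not NE [P1→B gives 2>0; P3→Y gives 7>6]
(A,S,X): NE
(A,S,Y): not NE [P2→Q gives 4>2]
(A,S,Z): not NE [P2→R gives 8>4]
(B,P,X): not NE [P1→A gives 5>0; P2→Q gives 6>3; P3→Y gives 9>6]
(B,P,Y): not NE [P2→R gives 6>3]
(B,P,Z): not NE [P2→S gives 9>4; P3→Y gives 9>8]
(B,Q,X): not NE [P1→A gives 6>3; P3→Z gives 8>2]
(B,Q,Y): NE
(B,Q,Z): not NE [P2→S gives 9>8]
(B,R,X): not NE [P2→Q gives 6>0; P3→Y gives 9>7]
(B,R,Y): NE
(B,R,Z): not NE [P2→S gives 9>8; P3→Y gives 9>7]
(B,S,X): not NE [P1→A gives 5>4; P2→Q gives 6>4]
(B,S,Y): not NE [P1→A gives 8>4; P2→R gives 6>2; P3→X gives 5>2]
(B,S,Z): not NE [P1→A gives 9>3; P3→X gives 5>0]

Nash profiles: (A,S,X), (B,Q,Y), (B,R,Y)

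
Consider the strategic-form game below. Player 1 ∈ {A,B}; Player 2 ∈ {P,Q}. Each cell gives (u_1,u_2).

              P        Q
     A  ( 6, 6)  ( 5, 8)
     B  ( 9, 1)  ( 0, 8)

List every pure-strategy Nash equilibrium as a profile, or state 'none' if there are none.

PSNE = {(A,Q)}

(A,P): not NE [P1→B gives 9>6; P2→Q gives 8>6]
(A,Q): NE
(B,P): not NE [P2→Q gives 8>1]
(B,Q): not NE [P1→A gives 5>0]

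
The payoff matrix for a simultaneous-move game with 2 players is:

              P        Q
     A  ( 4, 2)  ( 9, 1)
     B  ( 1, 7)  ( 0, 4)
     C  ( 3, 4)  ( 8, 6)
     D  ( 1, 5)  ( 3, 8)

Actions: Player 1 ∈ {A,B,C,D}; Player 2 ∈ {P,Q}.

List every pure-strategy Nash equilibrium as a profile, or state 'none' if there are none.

(A,P): NE
(A,Q): not NE [P2→P gives 2>1]
(B,P): not NE [P1→A gives 4>1]
(B,Q): not NE [P1→A gives 9>0; P2→P gives 7>4]
(C,P): not NE [P1→A gives 4>3; P2→Q gives 6>4]
(C,Q): not NE [P1→A gives 9>8]
(D,P): not NE [P1→A gives 4>1; P2→Q gives 8>5]
(D,Q): not NE [P1→A gives 9>3]

Nash profiles: (A,P)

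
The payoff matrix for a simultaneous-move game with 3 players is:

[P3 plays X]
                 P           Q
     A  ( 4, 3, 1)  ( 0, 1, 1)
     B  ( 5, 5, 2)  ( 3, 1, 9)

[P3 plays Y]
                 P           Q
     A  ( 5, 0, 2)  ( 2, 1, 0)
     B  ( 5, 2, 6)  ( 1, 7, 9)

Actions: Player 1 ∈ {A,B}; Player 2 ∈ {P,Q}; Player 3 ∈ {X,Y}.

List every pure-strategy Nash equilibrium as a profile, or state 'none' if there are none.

(A,P,X): not NE [P1→B gives 5>4; P3→Y gives 2>1]
(A,P,Y): not NE [P2→Q gives 1>0]
(A,Q,X): not NE [P1→B gives 3>0; P2→P gives 3>1]
(A,Q,Y): not NE [P3→X gives 1>0]
(B,P,X): not NE [P3→Y gives 6>2]
(B,P,Y): not NE [P2→Q gives 7>2]
(B,Q,X): not NE [P2→P gives 5>1]
(B,Q,Y): not NE [P1→A gives 2>1]

PSNE: ∅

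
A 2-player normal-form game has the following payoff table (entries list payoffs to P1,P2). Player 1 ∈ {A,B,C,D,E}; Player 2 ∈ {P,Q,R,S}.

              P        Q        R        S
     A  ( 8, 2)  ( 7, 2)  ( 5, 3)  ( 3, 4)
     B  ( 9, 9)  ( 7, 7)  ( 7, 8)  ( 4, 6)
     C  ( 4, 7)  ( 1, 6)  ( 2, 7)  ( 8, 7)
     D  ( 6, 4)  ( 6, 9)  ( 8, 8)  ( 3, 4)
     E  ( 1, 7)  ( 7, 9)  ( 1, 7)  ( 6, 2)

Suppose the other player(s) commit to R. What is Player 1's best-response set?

u_1(A vs R) = 5
u_1(B vs R) = 7
u_1(C vs R) = 2
u_1(D vs R) = 8
u_1(E vs R) = 1
max payoff 8 at {D}

argmax u_1 = {D}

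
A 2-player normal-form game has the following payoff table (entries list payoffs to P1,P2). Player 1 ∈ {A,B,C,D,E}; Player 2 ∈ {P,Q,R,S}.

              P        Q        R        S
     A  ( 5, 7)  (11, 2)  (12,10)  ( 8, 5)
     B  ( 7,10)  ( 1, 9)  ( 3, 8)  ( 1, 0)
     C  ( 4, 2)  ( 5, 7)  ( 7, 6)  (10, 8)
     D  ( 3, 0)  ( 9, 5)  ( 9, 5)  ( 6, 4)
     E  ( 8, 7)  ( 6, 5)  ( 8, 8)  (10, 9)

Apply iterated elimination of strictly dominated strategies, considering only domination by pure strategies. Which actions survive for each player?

IESDS → P1:{A,C,E} P2:{R,S}

P1 drop B (E beats it: P:8>7 Q:6>1 R:8>3 S:10>1)
P1 drop D (A beats it: P:5>3 Q:11>9 R:12>9 S:8>6)
P2 drop P (R beats it: A:10>7 C:6>2 E:8>7)
P2 drop Q (S beats it: A:5>2 C:8>7 E:9>5)
P1→{A,C,E} P2→{R,S}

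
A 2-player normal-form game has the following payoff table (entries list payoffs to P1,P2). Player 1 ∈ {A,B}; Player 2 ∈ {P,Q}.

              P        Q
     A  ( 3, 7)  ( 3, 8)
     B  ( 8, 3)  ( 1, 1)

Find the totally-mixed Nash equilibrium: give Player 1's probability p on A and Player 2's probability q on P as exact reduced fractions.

P1 mixes 2/3 on A; P2 mixes 2/7 on P

P1 indiff ⇒ q·3+(1-q)·3 = q·8+(1-q)·1 ⇒ q(-5) = (1-q)(-2) ⇒ q = 2/7
P2 indiff ⇒ p·7+(1-p)·3 = p·8+(1-p)·1 ⇒ p(-1) = (1-p)(-2) ⇒ p = 2/3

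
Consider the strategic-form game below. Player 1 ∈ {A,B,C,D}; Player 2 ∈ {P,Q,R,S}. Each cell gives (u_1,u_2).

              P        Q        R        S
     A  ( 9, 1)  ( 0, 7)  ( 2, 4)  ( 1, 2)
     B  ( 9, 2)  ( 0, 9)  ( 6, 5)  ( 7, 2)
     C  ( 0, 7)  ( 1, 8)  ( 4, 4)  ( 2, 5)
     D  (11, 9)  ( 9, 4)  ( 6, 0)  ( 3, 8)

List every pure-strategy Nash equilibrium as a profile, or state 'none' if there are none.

(A,P): not NE [P1→D gives 11>9; P2→Q gives 7>1]
(A,Q): not NE [P1→D gives 9>0]
(A,R): not NE [P1→D gives 6>2; P2→Q gives 7>4]
(A,S): not NE [P1→B gives 7>1; P2→Q gives 7>2]
(B,P): not NE [P1→D gives 11>9; P2→Q gives 9>2]
(B,Q): not NE [P1→D gives 9>0]
(B,R): not NE [P2→Q gives 9>5]
(B,S): not NE [P2→Q gives 9>2]
(C,P): not NE [P1→D gives 11>0; P2→Q gives 8>7]
(C,Q): not NE [P1→D gives 9>1]
(C,R): not NE [P1→D gives 6>4; P2→Q gives 8>4]
(C,S): not NE [P1→B gives 7>2; P2→Q gives 8>5]
(D,P): NE
(D,Q): not NE [P2→P gives 9>4]
(D,R): not NE [P2→P gives 9>0]
(D,S): not NE [P1→B gives 7>3; P2→P gives 9>8]

PSNE = {(D,P)}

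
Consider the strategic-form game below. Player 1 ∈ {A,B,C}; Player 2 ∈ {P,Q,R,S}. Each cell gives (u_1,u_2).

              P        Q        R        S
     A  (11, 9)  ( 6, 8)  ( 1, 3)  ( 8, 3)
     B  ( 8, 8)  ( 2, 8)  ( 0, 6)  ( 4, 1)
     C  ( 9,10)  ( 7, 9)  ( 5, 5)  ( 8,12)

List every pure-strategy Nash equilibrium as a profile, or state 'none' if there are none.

PSNE = {(A,P), (C,S)}

(A,P): NE
(A,Q): not NE [P1→C gives 7>6; P2→P gives 9>8]
(A,R): not NE [P1→C gives 5>1; P2→P gives 9>3]
(A,S): not NE [P2→P gives 9>3]
(B,P): not NE [P1→A gives 11>8]
(B,Q): not NE [P1→C gives 7>2]
(B,R): not NE [P1→C gives 5>0; P2→Q gives 8>6]
(B,S): not NE [P1→C gives 8>4; P2→Q gives 8>1]
(C,P): not NE [P1→A gives 11>9; P2→S gives 12>10]
(C,Q): not NE [P2→S gives 12>9]
(C,R): not NE [P2→S gives 12>5]
(C,S): NE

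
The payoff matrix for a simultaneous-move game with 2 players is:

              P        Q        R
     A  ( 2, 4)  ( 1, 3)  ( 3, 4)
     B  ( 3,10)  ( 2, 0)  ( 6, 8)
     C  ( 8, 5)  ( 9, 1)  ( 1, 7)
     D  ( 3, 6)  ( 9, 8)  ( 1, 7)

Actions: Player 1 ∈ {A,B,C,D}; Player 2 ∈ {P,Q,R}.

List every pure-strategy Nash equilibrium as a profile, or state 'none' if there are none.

(A,P): not NE [P1→C gives 8>2]
(A,Q): not NE [P1→D gives 9>1; P2→R gives 4>3]
(A,R): not NE [P1→B gives 6>3]
(B,P): not NE [P1→C gives 8>3]
(B,Q): not NE [P1→D gives 9>2; P2→P gives 10>0]
(B,R): not NE [P2→P gives 10>8]
(C,P): not NE [P2→R gives 7>5]
(C,Q): not NE [P2→R gives 7>1]
(C,R): not NE [P1→B gives 6>1]
(D,P): not NE [P1→C gives 8>3; P2→Q gives 8>6]
(D,Q): NE
(D,R): not NE [P1→B gives 6>1; P2→Q gives 8>7]

NE set: (D,Q)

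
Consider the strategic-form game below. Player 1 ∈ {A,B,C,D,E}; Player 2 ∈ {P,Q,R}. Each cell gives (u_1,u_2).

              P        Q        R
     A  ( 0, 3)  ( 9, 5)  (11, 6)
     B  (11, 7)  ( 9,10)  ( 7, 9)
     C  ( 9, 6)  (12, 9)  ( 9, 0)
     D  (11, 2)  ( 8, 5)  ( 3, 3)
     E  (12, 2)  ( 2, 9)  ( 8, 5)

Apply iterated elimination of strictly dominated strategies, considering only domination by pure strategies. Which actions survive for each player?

P2 drop P (Q beats it: A:5>3 B:10>7 C:9>6 D:5>2 E:9>2)
P1 drop B (C beats it: Q:12>9 R:9>7)
P1 drop D (A beats it: Q:9>8 R:11>3)
P1 drop E (A beats it: Q:9>2 R:11>8)
P1→{A,C} P2→{Q,R}

Remaining: P1:{A,C} P2:{Q,R}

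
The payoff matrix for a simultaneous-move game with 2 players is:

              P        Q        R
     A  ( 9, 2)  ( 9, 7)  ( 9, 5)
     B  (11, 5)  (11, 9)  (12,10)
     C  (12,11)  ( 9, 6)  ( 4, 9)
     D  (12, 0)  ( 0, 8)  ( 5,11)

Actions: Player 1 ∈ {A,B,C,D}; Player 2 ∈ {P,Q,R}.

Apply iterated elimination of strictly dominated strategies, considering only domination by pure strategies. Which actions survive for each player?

P1 drop A (B beats it: P:11>9 Q:11>9 R:12>9)
P2 drop Q (R beats it: B:10>9 C:9>6 D:11>8)
P1→{B,C,D} P2→{P,R}

Remaining: P1:{B,C,D} P2:{P,R}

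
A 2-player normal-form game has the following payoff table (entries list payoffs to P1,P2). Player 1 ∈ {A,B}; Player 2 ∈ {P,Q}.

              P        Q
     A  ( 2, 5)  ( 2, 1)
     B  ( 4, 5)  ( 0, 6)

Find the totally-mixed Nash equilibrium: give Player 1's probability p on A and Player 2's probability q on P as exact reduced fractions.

P1 indiff ⇒ q·2+(1-q)·2 = q·4+(1-q)·0 ⇒ q(-2) = (1-q)(-2) ⇒ q = 1/2
P2 indiff ⇒ p·5+(1-p)·5 = p·1+(1-p)·6 ⇒ p(4) = (1-p)(1) ⇒ p = 1/5

p=1/5, q=1/2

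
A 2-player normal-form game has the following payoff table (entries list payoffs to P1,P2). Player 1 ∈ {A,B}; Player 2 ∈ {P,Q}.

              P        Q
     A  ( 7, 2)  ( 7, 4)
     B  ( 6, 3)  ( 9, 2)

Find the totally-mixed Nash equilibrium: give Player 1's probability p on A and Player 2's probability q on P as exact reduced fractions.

p=1/3, q=2/3

P1 indiff ⇒ q·7+(1-q)·7 = q·6+(1-q)·9 ⇒ q(1) = (1-q)(2) ⇒ q = 2/3
P2 indiff ⇒ p·2+(1-p)·3 = p·4+(1-p)·2 ⇒ p(-2) = (1-p)(-1) ⇒ p = 1/3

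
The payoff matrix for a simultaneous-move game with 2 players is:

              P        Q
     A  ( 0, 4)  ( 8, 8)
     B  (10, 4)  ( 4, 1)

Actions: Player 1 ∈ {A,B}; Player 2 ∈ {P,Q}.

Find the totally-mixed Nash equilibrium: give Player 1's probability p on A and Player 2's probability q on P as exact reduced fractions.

P1 mixes 3/7 on A; P2 mixes 2/7 on P

P1 indiff ⇒ q·0+(1-q)·8 = q·10+(1-q)·4 ⇒ q(-10) = (1-q)(-4) ⇒ q = 2/7
P2 indiff ⇒ p·4+(1-p)·4 = p·8+(1-p)·1 ⇒ p(-4) = (1-p)(-3) ⇒ p = 3/7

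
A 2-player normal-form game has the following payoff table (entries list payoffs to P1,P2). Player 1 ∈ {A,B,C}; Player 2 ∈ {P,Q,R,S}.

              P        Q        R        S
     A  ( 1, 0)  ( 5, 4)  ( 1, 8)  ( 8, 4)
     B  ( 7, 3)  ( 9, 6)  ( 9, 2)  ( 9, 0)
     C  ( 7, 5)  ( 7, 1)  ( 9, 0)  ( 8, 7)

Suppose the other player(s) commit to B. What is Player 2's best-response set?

u_2(P vs B) = 3
u_2(Q vs B) = 6
u_2(R vs B) = 2
u_2(S vs B) = 0
max payoff 6 at {Q}

argmax u_2 = {Q}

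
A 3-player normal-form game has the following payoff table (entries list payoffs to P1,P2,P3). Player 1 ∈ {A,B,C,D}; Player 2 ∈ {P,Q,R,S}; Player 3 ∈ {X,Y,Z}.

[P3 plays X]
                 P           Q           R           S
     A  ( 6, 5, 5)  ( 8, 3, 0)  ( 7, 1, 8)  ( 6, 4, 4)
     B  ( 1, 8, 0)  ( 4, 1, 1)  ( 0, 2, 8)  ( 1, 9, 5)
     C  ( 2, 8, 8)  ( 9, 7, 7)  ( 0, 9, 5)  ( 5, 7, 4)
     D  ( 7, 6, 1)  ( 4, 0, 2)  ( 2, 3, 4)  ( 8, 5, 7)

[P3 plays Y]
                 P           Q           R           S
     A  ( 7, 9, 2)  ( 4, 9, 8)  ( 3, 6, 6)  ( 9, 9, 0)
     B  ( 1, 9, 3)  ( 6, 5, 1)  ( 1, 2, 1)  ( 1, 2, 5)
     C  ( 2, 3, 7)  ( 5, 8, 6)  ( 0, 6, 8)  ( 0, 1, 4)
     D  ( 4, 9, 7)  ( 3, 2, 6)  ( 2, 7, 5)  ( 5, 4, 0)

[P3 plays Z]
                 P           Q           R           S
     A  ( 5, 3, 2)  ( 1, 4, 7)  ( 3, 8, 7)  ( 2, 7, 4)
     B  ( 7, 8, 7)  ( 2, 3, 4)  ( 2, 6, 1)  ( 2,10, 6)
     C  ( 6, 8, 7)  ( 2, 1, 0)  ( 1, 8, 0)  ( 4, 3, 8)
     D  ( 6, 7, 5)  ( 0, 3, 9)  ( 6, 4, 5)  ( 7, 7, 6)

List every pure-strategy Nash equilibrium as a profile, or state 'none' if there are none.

PSNE: ∅

(A,P,X): not NE [P1→D gives 7>6]
(A,P,Y): not NE [P3→X gives 5>2]
(A,P,Z): not NE [P1→B gives 7>5; P2→R gives 8>3; P3→X gives 5>2]
(A,Q,X): not NE [P1→C gives 9>8; P2→P gives 5>3; P3→Y gives 8>0]
(A,Q,Y): not NE [P1→B gives 6>4]
(A,Q,Z): not NE [P1→C gives 2>1; P2→R gives 8>4; P3→Y gives 8>7]
(A,R,X): not NE [P2→P gives 5>1]
(A,R,Y): not NE [P2→S gives 9>6; P3→X gives 8>6]
(A,R,Z): not NE [P1→D gives 6>3; P3→X gives 8>7]
(A,S,X): not NE [P1→D gives 8>6; P2→P gives 5>4]
(A,S,Y): not NE [P3→Z gives 4>0]
(A,S,Z): not NE [P1→D gives 7>2; P2→R gives 8>7]
(B,P,X): not NE [P1→D gives 7>1; P2→S gives 9>8; P3→Z gives 7>0]
(B,P,Y): not NE [P1→A gives 7>1; P3→Z gives 7>3]
(B,P,Z): not NE [P2→S gives 10>8]
(B,Q,X): not NE [P1→C gives 9>4; P2→S gives 9>1; P3→Z gives 4>1]
(B,Q,Y): not NE [P2→P gives 9>5; P3→Z gives 4>1]
(B,Q,Z): not NE [P2→S gives 10>3]
(B,R,X): not NE [P1→A gives 7>0; P2→S gives 9>2]
(B,R,Y): not NE [P1→A gives 3>1; P2→P gives 9>2; P3→X gives 8>1]
(B,R,Z): not NE [P1→D gives 6>2; P2→S gives 10>6; P3→X gives 8>1]
(B,S,X): not NE [P1→D gives 8>1; P3→Z gives 6>5]
(B,S,Y): not NE [P1→A gives 9>1; P2→P gives 9>2; P3→Z gives 6>5]
(B,S,Z): not NE [P1→D gives 7>2]
(C,P,X): not NE [P1→D gives 7>2; P2→R gives 9>8]
(C,P,Y): not NE [P1→A gives 7>2; P2→Q gives 8>3; P3→X gives 8>7]
(C,P,Z): not NE [P1→B gives 7>6; P3→X gives 8>7]
(C,Q,X): not NE [P2→R gives 9>7]
(C,Q,Y): not NE [P1→B gives 6>5; P3→X gives 7>6]
(C,Q,Z): not NE [P2→R gives 8>1; P3→X gives 7>0]
(C,R,X): not NE [P1→A gives 7>0; P3→Y gives 8>5]
(C,R,Y): not NE [P1→A gives 3>0; P2→Q gives 8>6]
(C,R,Z): not NE [P1→D gives 6>1; P3→Y gives 8>0]
(C,S,X): not NE [P1→D gives 8>5; P2→R gives 9>7; P3→Z gives 8>4]
(C,S,Y): not NE [P1→A gives 9>0; P2→Q gives 8>1; P3→Z gives 8>4]
(C,S,Z): not NE [P1→D gives 7>4; P2→R gives 8>3]
(D,P,X): not NE [P3→Y gives 7>1]
(D,P,Y): not NE [P1→A gives 7>4]
(D,P,Z): not NE [P1→B gives 7>6; P3→Y gives 7>5]
(D,Q,X): not NE [P1→C gives 9>4; P2→P gives 6>0; P3→Z gives 9>2]
(D,Q,Y): not NE [P1→B gives 6>3; P2→P gives 9>2; P3→Z gives 9>6]
(D,Q,Z): not NE [P1→C gives 2>0; P2→S gives 7>3]
(D,R,X): not NE [P1→A gives 7>2; P2→P gives 6>3; P3→Z gives 5>4]
(D,R,Y): not NE [P1→A gives 3>2; P2→P gives 9>7]
(D,R,Z): not NE [P2→S gives 7>4]
(D,S,X): not NE [P2→P gives 6>5]
(D,S,Y): not NE [P1→A gives 9>5; P2→P gives 9>4; P3→X gives 7>0]
(D,S,Z): not NE [P3→X gives 7>6]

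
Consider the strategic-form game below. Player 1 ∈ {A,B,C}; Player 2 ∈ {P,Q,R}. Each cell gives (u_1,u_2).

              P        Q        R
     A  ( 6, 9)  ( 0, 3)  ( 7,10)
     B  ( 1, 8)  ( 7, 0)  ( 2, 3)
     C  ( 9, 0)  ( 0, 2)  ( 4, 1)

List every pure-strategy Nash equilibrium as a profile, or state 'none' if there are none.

PSNE = {(A,R)}

(A,P): not NE [P1→C gives 9>6; P2→R gives 10>9]
(A,Q): not NE [P1→B gives 7>0; P2→R gives 10>3]
(A,R): NE
(B,P): not NE [P1→C gives 9>1]
(B,Q): not NE [P2→P gives 8>0]
(B,R): not NE [P1→A gives 7>2; P2→P gives 8>3]
(C,P): not NE [P2→Q gives 2>0]
(C,Q): not NE [P1→B gives 7>0]
(C,R): not NE [P1→A gives 7>4; P2→Q gives 2>1]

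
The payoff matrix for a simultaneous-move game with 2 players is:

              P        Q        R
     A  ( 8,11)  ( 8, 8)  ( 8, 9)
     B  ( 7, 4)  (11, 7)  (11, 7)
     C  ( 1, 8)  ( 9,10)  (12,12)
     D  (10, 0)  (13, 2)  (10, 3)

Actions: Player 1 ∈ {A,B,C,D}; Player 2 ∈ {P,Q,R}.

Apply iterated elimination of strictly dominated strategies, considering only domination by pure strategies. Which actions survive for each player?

Survivors P1:{B,C,D} P2:{Q,R}

P1 drop A (D beats it: P:10>8 Q:13>8 R:10>8)
P2 drop P (Q beats it: B:7>4 C:10>8 D:2>0)
P1→{B,C,D} P2→{Q,R}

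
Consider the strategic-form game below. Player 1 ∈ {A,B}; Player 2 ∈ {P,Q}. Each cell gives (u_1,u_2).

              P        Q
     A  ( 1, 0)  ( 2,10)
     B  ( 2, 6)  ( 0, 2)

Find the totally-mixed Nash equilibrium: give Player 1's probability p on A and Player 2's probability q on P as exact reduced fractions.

P1 indiff ⇒ q·1+(1-q)·2 = q·2+(1-q)·0 ⇒ q(-1) = (1-q)(-2) ⇒ q = 2/3
P2 indiff ⇒ p·0+(1-p)·6 = p·10+(1-p)·2 ⇒ p(-10) = (1-p)(-4) ⇒ p = 2/7

(p,q) = (2/7, 2/3)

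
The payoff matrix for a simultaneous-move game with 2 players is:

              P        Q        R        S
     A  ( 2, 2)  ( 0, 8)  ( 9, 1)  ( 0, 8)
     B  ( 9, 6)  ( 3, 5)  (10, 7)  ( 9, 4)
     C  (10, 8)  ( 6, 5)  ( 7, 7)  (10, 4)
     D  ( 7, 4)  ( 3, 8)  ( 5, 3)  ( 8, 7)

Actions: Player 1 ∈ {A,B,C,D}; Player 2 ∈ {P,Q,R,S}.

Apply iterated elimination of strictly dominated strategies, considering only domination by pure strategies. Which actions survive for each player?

Survivors P1:{B,C} P2:{P,R}

P1 drop A (B beats it: P:9>2 Q:3>0 R:10>9 S:9>0)
P1 drop D (C beats it: P:10>7 Q:6>3 R:7>5 S:10>8)
P2 drop Q (P beats it: B:6>5 C:8>5)
P2 drop S (P beats it: B:6>4 C:8>4)
P1→{B,C} P2→{P,R}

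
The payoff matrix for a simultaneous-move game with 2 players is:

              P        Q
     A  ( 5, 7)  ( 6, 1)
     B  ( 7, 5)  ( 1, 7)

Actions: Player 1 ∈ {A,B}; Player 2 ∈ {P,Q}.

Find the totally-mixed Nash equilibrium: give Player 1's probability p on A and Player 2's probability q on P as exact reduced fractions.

P1 indiff ⇒ q·5+(1-q)·6 = q·7+(1-q)·1 ⇒ q(-2) = (1-q)(-5) ⇒ q = 5/7
P2 indiff ⇒ p·7+(1-p)·5 = p·1+(1-p)·7 ⇒ p(6) = (1-p)(2) ⇒ p = 1/4

P1 mixes 1/4 on A; P2 mixes 5/7 on P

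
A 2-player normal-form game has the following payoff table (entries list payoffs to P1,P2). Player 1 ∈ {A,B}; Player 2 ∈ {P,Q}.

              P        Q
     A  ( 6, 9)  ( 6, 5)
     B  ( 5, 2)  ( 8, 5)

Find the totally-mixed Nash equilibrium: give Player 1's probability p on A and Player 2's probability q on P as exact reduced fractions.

P1 indiff ⇒ q·6+(1-q)·6 = q·5+(1-q)·8 ⇒ q(1) = (1-q)(2) ⇒ q = 2/3
P2 indiff ⇒ p·9+(1-p)·2 = p·5+(1-p)·5 ⇒ p(4) = (1-p)(3) ⇒ p = 3/7

(p,q) = (3/7, 2/3)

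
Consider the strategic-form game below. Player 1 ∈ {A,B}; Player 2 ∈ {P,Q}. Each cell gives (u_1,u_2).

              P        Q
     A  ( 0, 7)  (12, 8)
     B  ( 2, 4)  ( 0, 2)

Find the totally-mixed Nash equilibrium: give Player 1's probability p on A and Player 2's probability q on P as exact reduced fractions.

P1 indiff ⇒ q·0+(1-q)·12 = q·2+(1-q)·0 ⇒ q(-2) = (1-q)(-12) ⇒ q = 6/7
P2 indiff ⇒ p·7+(1-p)·4 = p·8+(1-p)·2 ⇒ p(-1) = (1-p)(-2) ⇒ p = 2/3

P1 mixes 2/3 on A; P2 mixes 6/7 on P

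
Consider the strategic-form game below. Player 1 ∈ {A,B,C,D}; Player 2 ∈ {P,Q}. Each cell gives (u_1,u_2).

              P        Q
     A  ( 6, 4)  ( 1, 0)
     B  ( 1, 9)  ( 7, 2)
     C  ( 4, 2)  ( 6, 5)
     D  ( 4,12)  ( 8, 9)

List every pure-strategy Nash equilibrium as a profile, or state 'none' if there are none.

(A,P): NE
(A,Q): not NE [P1→D gives 8>1; P2→P gives 4>0]
(B,P): not NE [P1→A gives 6>1]
(B,Q): not NE [P1→D gives 8>7; P2→P gives 9>2]
(C,P): not NE [P1→A gives 6>4; P2→Q gives 5>2]
(C,Q): not NE [P1→D gives 8>6]
(D,P): not NE [P1→A gives 6>4]
(D,Q): not NE [P2→P gives 12>9]

Nash profiles: (A,P)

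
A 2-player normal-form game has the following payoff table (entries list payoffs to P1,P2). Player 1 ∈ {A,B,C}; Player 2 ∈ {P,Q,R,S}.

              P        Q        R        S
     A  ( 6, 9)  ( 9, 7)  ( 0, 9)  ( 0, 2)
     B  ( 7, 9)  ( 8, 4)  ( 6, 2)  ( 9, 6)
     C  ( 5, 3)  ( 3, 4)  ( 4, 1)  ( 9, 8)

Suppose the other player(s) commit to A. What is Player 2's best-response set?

u_2(P vs A) = 9
u_2(Q vs A) = 7
u_2(R vs A) = 9
u_2(S vs A) = 2
max payoff 9 at {P,R}

P2 best: {P,R}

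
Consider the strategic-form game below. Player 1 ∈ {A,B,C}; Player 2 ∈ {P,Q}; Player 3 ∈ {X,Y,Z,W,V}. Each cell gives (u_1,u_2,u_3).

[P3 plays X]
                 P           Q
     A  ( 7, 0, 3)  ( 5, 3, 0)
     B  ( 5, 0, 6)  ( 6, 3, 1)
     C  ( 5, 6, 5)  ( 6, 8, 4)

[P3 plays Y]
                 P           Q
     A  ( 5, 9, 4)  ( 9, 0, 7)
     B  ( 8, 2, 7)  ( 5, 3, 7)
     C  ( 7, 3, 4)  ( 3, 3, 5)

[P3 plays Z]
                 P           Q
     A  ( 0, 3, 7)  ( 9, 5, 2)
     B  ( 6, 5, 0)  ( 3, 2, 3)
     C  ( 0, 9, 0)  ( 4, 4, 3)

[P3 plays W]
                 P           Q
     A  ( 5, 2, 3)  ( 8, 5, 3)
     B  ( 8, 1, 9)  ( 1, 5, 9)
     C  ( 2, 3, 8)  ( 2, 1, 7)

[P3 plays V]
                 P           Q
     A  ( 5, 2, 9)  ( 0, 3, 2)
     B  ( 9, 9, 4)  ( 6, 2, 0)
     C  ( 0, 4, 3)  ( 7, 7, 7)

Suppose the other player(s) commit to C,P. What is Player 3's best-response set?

u_3(X vs C,P) = 5
u_3(Y vs C,P) = 4
u_3(Z vs C,P) = 0
u_3(W vs C,P) = 8
u_3(V vs C,P) = 3
max payoff 8 at {W}

P3 best: {W}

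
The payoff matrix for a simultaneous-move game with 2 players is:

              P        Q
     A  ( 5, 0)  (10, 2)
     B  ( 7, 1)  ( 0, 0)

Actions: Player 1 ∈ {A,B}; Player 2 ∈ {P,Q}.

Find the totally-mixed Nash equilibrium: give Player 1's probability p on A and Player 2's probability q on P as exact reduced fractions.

P1 mixes 1/3 on A; P2 mixes 5/6 on P

P1 indiff ⇒ q·5+(1-q)·10 = q·7+(1-q)·0 ⇒ q(-2) = (1-q)(-10) ⇒ q = 5/6
P2 indiff ⇒ p·0+(1-p)·1 = p·2+(1-p)·0 ⇒ p(-2) = (1-p)(-1) ⇒ p = 1/3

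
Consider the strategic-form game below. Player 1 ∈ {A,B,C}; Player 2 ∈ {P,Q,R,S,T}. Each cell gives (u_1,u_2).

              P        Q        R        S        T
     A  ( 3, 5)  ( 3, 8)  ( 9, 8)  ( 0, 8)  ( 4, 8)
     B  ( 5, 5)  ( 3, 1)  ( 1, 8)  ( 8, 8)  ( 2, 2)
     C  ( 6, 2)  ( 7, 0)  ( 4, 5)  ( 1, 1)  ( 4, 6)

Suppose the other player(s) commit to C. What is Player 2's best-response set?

u_2(P vs C) = 2
u_2(Q vs C) = 0
u_2(R vs C) = 5
u_2(S vs C) = 1
u_2(T vs C) = 6
max payoff 6 at {T}

BR_2 = {T}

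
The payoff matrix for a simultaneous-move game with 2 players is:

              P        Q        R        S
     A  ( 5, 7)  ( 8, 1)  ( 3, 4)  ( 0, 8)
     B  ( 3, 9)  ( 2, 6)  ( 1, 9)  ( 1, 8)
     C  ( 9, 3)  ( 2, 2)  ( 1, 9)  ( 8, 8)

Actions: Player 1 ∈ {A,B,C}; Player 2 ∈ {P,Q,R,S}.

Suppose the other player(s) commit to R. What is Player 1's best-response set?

u_1(A vs R) = 3
u_1(B vs R) = 1
u_1(C vs R) = 1
max payoff 3 at {A}

argmax u_1 = {A}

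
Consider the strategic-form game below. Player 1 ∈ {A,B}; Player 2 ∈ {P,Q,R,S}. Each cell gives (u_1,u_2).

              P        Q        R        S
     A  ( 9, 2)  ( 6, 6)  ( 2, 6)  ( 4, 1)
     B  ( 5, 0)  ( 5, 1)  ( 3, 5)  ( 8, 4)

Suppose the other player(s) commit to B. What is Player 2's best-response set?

P2 best: {R}

u_2(P vs B) = 0
u_2(Q vs B) = 1
u_2(R vs B) = 5
u_2(S vs B) = 4
max payoff 5 at {R}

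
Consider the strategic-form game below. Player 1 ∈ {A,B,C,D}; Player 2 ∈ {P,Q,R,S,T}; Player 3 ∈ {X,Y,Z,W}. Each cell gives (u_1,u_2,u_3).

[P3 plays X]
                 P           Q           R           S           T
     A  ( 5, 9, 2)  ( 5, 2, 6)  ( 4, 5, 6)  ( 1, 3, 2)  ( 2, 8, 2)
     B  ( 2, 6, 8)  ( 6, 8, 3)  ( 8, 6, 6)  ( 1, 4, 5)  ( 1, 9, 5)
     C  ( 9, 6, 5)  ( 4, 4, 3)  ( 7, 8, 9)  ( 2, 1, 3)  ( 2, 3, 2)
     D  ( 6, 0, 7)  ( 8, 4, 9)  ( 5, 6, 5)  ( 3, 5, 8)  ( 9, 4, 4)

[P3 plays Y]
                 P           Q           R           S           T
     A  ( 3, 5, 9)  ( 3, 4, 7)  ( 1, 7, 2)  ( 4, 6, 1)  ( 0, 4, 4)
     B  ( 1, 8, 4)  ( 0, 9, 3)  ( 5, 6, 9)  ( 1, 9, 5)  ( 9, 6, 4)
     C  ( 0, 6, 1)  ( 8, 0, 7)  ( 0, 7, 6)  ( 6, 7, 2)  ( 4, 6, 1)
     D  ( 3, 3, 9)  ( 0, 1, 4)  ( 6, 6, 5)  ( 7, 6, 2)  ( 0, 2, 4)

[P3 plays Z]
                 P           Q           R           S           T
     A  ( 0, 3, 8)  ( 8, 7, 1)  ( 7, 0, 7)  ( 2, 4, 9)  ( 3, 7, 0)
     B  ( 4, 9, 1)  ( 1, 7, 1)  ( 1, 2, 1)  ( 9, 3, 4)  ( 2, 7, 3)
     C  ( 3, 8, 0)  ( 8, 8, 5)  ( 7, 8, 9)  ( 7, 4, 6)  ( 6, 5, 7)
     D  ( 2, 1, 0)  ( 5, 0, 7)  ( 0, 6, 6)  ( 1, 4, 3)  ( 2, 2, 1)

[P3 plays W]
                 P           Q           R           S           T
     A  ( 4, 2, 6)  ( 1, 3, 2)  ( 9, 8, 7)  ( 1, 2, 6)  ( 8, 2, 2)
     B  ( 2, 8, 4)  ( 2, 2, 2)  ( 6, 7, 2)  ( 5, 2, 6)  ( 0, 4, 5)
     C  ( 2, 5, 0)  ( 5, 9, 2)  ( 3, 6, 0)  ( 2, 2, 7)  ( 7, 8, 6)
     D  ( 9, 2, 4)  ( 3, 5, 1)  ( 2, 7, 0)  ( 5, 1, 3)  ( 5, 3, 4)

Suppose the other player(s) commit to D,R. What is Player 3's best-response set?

argmax u_3 = {Z}

u_3(X vs D,R) = 5
u_3(Y vs D,R) = 5
u_3(Z vs D,R) = 6
u_3(W vs D,R) = 0
max payoff 6 at {Z}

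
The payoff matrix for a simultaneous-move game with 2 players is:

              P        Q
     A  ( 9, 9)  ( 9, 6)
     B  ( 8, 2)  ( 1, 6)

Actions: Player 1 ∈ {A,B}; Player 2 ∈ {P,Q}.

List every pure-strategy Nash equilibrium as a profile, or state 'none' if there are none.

(A,P): NE
(A,Q): not NE [P2→P gives 9>6]
(B,P): not NE [P1→A gives 9>8; P2→Q gives 6>2]
(B,Q): not NE [P1→A gives 9>1]

NE set: (A,P)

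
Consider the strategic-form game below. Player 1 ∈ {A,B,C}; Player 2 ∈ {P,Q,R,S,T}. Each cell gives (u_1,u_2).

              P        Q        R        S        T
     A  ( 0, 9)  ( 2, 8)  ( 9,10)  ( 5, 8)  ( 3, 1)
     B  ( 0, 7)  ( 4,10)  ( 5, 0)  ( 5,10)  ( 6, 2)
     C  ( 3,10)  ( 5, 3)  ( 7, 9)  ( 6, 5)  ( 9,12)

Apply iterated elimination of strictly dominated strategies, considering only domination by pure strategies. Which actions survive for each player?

Remaining: P1:{A,C} P2:{P,R,T}

P1 drop B (C beats it: P:3>0 Q:5>4 R:7>5 S:6>5 T:9>6)
P2 drop Q (P beats it: A:9>8 C:10>3)
P2 drop S (P beats it: A:9>8 C:10>5)
P1→{A,C} P2→{P,R,T}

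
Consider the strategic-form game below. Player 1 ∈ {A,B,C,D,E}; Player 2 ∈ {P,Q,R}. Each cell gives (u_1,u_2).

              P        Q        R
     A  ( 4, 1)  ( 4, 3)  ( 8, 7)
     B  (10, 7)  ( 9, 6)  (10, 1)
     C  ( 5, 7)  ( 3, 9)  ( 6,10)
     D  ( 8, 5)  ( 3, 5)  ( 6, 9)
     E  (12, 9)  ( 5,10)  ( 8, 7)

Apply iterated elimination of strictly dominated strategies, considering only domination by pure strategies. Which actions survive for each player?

IESDS → P1:{B,E} P2:{P,Q}

P1 drop A (B beats it: P:10>4 Q:9>4 R:10>8)
P1 drop C (B beats it: P:10>5 Q:9>3 R:10>6)
P1 drop D (B beats it: P:10>8 Q:9>3 R:10>6)
P2 drop R (P beats it: B:7>1 E:9>7)
P1→{B,E} P2→{P,Q}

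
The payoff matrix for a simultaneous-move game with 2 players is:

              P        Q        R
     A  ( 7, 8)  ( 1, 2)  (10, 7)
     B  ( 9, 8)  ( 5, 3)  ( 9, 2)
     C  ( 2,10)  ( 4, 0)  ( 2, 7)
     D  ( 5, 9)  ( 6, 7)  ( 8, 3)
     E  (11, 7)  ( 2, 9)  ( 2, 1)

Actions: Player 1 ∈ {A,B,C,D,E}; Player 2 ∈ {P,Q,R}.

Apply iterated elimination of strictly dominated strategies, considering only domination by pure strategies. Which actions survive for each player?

P1 drop C (B beats it: P:9>2 Q:5>4 R:9>2)
P2 drop R (P beats it: A:8>7 B:8>2 D:9>3 E:7>1)
P1 drop A (B beats it: P:9>7 Q:5>1)
P1→{B,D,E} P2→{P,Q}

Remaining: P1:{B,D,E} P2:{P,Q}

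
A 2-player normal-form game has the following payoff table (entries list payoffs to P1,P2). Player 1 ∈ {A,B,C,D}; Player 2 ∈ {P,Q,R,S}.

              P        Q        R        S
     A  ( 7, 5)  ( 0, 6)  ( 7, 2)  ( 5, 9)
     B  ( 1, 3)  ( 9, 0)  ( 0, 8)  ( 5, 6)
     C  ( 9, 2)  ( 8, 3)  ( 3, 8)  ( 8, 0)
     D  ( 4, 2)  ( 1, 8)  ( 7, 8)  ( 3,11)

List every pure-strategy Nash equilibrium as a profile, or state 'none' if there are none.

No pure NE.

(A,P): not NE [P1→C gives 9>7; P2→S gives 9>5]
(A,Q): not NE [P1→B gives 9>0; P2→S gives 9>6]
(A,R): not NE [P2→S gives 9>2]
(A,S): not NE [P1→C gives 8>5]
(B,P): not NE [P1→C gives 9>1; P2→R gives 8>3]
(B,Q): not NE [P2→R gives 8>0]
(B,R): not NE [P1→D gives 7>0]
(B,S): not NE [P1→C gives 8>5; P2→R gives 8>6]
(C,P): not NE [P2→R gives 8>2]
(C,Q): not NE [P1→B gives 9>8; P2→R gives 8>3]
(C,R): not NE [P1→D gives 7>3]
(C,S): not NE [P2→R gives 8>0]
(D,P): not NE [P1→C gives 9>4; P2→S gives 11>2]
(D,Q): not NE [P1→B gives 9>1; P2→S gives 11>8]
(D,R): not NE [P2→S gives 11>8]
(D,S): not NE [P1→C gives 8>3]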